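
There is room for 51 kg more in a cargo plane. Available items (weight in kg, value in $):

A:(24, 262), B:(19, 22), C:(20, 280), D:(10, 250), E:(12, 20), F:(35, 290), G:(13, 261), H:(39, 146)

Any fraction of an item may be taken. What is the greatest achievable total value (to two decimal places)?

878.33

Sort by value per unit weight and fill in that order.
Order: D (250/10=25.00) > G (261/13=20.08) > C (280/20=14.00) > A (262/24=10.92) > F (290/35=8.29) > H (146/39=3.74) > E (20/12=1.67) > B (22/19=1.16)
Fill: take D (10 @ 250) → take G (13 @ 261) → take C (20 @ 280) → take 8/24 of A → 87.33; 51/51 used.
Total value = 878.33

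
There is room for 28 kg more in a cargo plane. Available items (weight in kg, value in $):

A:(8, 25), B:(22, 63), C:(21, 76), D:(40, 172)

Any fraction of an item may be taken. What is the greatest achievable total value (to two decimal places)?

120.40

Greedy by value/weight ratio, highest first.
Ratios (sorted): D 4.30, C 3.62, A 3.12, B 2.86
take 28/40 of D → 120.40. Capacity used 28/28.
Total value = 120.40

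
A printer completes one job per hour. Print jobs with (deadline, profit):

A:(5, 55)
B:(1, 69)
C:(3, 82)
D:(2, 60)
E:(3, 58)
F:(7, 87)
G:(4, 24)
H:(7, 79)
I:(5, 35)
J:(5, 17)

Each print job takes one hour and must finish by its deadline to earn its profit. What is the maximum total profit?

467

Sort by profit descending; place each in the latest free slot ≤ its deadline.
By profit: F(d7,87), C(d3,82), H(d7,79), B(d1,69), D(d2,60), E(d3,58), A(d5,55), I(d5,35), G(d4,24), J(d5,17)
F→slot 7; C→slot 3; H→slot 6; B→slot 1; D→slot 2; E skipped; A→slot 5; I→slot 4; G skipped; J skipped.
Profit = 69 + 60 + 82 + 35 + 55 + 79 + 87 = 467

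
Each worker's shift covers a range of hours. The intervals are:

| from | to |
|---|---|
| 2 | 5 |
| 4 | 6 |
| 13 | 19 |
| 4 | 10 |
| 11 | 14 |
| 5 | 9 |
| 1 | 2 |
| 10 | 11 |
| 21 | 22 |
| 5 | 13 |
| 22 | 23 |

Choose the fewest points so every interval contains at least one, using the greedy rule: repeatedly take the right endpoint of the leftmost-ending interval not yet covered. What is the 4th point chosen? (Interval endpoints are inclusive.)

19

By right end: [1,2]  [2,5]  [4,6]  [5,9]  [4,10]  [10,11]  [5,13]  [11,14]  [13,19]  [21,22]  [22,23]
[1,2] uncovered → point at 2; [4,6] uncovered → point at 6; [10,11] uncovered → point at 11; [13,19] uncovered → point at 19; [21,22] uncovered → point at 22.
Points: 2, 6, 11, 19, 22 (5 total).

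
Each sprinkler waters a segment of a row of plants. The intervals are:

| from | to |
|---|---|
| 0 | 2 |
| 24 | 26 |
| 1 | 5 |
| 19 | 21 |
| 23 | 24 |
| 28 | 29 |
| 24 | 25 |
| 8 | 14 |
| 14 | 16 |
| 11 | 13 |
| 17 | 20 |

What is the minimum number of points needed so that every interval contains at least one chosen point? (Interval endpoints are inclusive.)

Process intervals by earliest right end; each time one isn't hit yet, stab at its right endpoint.
Sorted: [0,2] [1,5] [11,13] [8,14] [14,16] [17,20] [19,21] [23,24] [24,25] [24,26] [28,29]
{[0,2],[1,5]} hit by 2; {[11,13],[8,14]} hit by 13; {[14,16]} hit by 16; {[17,20],[19,21]} hit by 20; {[23,24],[24,25],[24,26]} hit by 24; {[28,29]} hit by 29.
Points: 2, 13, 16, 20, 24, 29 (6 total).

6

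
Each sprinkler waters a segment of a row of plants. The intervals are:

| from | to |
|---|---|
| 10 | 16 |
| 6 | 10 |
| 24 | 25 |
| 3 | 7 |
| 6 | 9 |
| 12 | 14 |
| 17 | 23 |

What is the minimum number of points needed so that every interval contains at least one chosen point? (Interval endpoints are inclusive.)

4

Process intervals by earliest right end; each time one isn't hit yet, stab at its right endpoint.
By right end: [3,7]  [6,9]  [6,10]  [12,14]  [10,16]  [17,23]  [24,25]
[3,7] uncovered → point at 7; [12,14] uncovered → point at 14; [17,23] uncovered → point at 23; [24,25] uncovered → point at 25.
Points: 7, 14, 23, 25 (4 total).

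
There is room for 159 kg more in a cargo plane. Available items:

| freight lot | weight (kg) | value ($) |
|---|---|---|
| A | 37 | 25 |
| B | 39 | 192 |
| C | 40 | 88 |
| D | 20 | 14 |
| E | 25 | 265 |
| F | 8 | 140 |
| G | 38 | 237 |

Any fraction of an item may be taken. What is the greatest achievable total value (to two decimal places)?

928.30

Greedy by value/weight ratio, highest first.
Order: F (140/8=17.50) > E (265/25=10.60) > G (237/38=6.24) > B (192/39=4.92) > C (88/40=2.20) > D (14/20=0.70) > A (25/37=0.68)
Fill: take F (8 @ 140) → take E (25 @ 265) → take G (38 @ 237) → take B (39 @ 192) → take C (40 @ 88) → take 9/20 of D → 6.30; 159/159 used.
Total value = 928.30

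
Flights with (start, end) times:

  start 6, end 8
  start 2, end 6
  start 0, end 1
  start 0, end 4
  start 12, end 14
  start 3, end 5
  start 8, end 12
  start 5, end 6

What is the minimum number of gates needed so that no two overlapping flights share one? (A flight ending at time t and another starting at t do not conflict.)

starts: [0, 0, 2, 3, 5, 6, 8, 12]
ends:   [1, 4, 5, 6, 6, 8, 12, 14]
s0→1 s0→2 e1→1 s2→2 s3→3  — peak 3.

3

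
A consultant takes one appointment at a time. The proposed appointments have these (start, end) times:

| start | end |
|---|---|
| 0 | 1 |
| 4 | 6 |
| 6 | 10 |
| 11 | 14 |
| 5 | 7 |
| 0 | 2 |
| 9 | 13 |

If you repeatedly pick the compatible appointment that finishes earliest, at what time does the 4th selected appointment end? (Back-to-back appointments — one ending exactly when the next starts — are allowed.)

Greedy by earliest finish: after sorting by end time, pick each interval compatible with the last pick.
By end time: (0,1), (0,2), (4,6), (5,7), (6,10), (9,13), (11,14).
Pick (0,1); next start ≥ 1 → (4,6); next start ≥ 6 → (6,10); next start ≥ 10 → (11,14).
Selected: (0,1) (4,6) (6,10) (11,14)

14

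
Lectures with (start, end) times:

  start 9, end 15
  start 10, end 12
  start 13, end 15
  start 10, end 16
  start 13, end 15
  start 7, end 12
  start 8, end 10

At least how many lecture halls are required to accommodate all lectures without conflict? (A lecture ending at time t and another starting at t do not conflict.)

4

The answer is the maximum number of intervals overlapping at any instant.
Events (time:±→running): 7:+→1 8:+→2 9:+→3 10:-→2 10:+→3 10:+→4 … peak 4.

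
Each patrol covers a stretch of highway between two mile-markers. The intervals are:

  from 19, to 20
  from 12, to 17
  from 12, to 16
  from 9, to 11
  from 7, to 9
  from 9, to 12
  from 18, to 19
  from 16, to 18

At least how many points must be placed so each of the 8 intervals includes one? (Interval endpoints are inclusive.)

3

Sort by right endpoint; whenever an interval is uncovered, place a point at its right end.
By right end: [7,9]  [9,11]  [9,12]  [12,16]  [12,17]  [16,18]  [18,19]  [19,20]
[7,9] uncovered → point at 9; [12,16] uncovered → point at 16; [18,19] uncovered → point at 19.
Points: 9, 16, 19 (3 total).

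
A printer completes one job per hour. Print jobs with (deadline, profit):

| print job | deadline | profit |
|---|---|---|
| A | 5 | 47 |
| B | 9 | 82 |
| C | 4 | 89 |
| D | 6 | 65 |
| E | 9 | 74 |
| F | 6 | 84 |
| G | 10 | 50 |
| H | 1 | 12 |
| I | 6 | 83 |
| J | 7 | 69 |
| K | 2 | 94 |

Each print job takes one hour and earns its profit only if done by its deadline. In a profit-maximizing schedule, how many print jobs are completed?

By profit: K(d2,94), C(d4,89), F(d6,84), I(d6,83), B(d9,82), E(d9,74), J(d7,69), D(d6,65), G(d10,50), A(d5,47), H(d1,12)
K→slot 2; C→slot 4; F→slot 6; I→slot 5; B→slot 9; E→slot 8; J→slot 7; D→slot 3; G→slot 10; A→slot 1; H skipped.
10 of 11 scheduled.

10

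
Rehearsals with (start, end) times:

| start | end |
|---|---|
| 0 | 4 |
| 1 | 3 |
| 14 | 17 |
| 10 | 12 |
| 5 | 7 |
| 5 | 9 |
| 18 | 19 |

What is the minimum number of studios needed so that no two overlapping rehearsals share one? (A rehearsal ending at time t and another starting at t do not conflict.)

2

Count concurrent intervals with a sweep; the peak is the room count.
Events (time:±→running): 0:+→1 1:+→2 … peak 2.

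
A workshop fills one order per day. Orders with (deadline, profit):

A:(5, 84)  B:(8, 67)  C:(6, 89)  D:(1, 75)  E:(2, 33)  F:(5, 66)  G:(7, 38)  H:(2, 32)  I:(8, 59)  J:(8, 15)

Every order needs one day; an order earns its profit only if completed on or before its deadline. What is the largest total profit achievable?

Profit order: C=89 A=84 D=75 B=67 F=66 I=59 G=38 E=33 H=32 J=15
Assign: C→slot 6, A→slot 5, D→slot 1, B→slot 8, F→slot 4, I→slot 7, G→slot 3, E→slot 2, H skipped, J skipped.
Slots: [1:D] [2:E] [3:G] [4:F] [5:A] [6:C] [7:I] [8:B]
Profit = 75 + 33 + 38 + 66 + 84 + 89 + 59 + 67 = 511

511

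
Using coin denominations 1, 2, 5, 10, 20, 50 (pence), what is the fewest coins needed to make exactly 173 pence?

6

Greedy: take as many of the largest coin as possible, then repeat with the remainder.
173 − 3×50→23 − 1×20→3 − 1×2→1 − 1×1→0
Total coins = 3 + 1 + 1 + 1 = 6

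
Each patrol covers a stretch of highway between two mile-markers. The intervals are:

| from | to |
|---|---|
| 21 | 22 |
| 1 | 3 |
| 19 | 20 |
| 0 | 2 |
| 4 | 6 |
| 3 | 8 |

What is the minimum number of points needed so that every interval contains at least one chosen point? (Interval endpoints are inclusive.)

Process intervals by earliest right end; each time one isn't hit yet, stab at its right endpoint.
By right end: [0,2]  [1,3]  [4,6]  [3,8]  [19,20]  [21,22]
[0,2] uncovered → point at 2; [4,6] uncovered → point at 6; [19,20] uncovered → point at 20; [21,22] uncovered → point at 22.
Points: 2, 6, 20, 22 (4 total).

4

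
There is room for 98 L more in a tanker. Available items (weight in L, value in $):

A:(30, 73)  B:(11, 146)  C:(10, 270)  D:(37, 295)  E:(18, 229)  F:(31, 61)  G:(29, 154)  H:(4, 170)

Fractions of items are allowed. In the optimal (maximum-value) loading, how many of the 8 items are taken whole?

Sort by value per unit weight and fill in that order.
Ratios (sorted): H 42.50, C 27.00, B 13.27, E 12.72, D 7.97, G 5.31, A 2.43, F 1.97
take H (4 @ 170); take C (10 @ 270); take B (11 @ 146); take E (18 @ 229); take D (37 @ 295); take 18/29 of G → 95.59. Capacity used 98/98.
5 item(s) taken whole; one partial (take 18/29 of G).

5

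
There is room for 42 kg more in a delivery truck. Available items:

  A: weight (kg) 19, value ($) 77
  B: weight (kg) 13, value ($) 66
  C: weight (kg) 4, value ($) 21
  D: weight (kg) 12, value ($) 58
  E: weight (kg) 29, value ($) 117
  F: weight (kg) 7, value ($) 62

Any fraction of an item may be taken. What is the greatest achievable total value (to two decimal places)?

Greedy by value/weight ratio, highest first.
Ratios (sorted): F 8.86, C 5.25, B 5.08, D 4.83, A 4.05, E 4.03
take F (7 @ 62); take C (4 @ 21); take B (13 @ 66); take D (12 @ 58); take 6/19 of A → 24.32. Capacity used 42/42.
Total value = 231.32

231.32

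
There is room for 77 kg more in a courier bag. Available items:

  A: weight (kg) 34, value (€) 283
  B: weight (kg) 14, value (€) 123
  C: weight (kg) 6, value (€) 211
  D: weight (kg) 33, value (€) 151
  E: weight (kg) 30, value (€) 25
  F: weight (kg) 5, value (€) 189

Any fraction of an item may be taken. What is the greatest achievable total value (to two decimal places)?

888.36

Order: F (189/5=37.80) > C (211/6=35.17) > B (123/14=8.79) > A (283/34=8.32) > D (151/33=4.58) > E (25/30=0.83)
Fill: take F (5 @ 189) → take C (6 @ 211) → take B (14 @ 123) → take A (34 @ 283) → take 18/33 of D → 82.36; 77/77 used.
Total value = 888.36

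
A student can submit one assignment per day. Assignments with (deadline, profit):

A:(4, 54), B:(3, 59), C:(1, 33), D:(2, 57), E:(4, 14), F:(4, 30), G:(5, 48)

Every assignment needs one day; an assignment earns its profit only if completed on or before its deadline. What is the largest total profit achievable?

251

Sort by profit descending; place each in the latest free slot ≤ its deadline.
Profit order: B=59 D=57 A=54 G=48 C=33 F=30 E=14
Assign: B→slot 3, D→slot 2, A→slot 4, G→slot 5, C→slot 1, F skipped, E skipped.
Slots: [1:C] [2:D] [3:B] [4:A] [5:G]
Profit = 33 + 57 + 59 + 54 + 48 = 251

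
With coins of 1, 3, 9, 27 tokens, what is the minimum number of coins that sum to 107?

9

107 − 3×27→26 − 2×9→8 − 2×3→2 − 2×1→0
Total coins = 3 + 2 + 2 + 2 = 9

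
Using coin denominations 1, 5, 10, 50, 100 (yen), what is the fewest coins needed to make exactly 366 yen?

7

366 = 3×100 + 1×50 + 1×10 + 1×5 + 1×1
Total coins = 3 + 1 + 1 + 1 + 1 = 7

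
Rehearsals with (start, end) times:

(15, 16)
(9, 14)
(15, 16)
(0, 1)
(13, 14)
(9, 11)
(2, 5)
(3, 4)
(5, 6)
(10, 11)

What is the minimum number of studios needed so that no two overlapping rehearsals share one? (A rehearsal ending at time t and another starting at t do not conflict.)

Count concurrent intervals with a sweep; the peak is the room count.
Events (time:±→running): 0:+→1 1:-→0 2:+→1 3:+→2 4:-→1 5:-→0 5:+→1 6:-→0 9:+→1 9:+→2 10:+→3 … peak 3.

3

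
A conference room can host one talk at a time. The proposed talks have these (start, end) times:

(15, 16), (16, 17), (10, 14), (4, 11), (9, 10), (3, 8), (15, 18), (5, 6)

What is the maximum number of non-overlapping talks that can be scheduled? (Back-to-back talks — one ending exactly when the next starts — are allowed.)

5

Sort by end time and greedily take each interval whose start is ≥ the last chosen end.
By end time: (5,6), (3,8), (9,10), (4,11), (10,14), (15,16), (16,17), (15,18).
Pick (5,6); next start ≥ 6 → (9,10); next start ≥ 10 → (10,14); next start ≥ 14 → (15,16); next start ≥ 16 → (16,17).
Selected 5 talks.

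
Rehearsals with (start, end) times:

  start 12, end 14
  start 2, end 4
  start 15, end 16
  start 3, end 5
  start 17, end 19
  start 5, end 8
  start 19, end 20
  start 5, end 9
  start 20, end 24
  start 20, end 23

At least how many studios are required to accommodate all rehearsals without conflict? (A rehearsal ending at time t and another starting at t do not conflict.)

2

The answer is the maximum number of intervals overlapping at any instant.
starts: [2, 3, 5, 5, 12, 15, 17, 19, 20, 20]
ends:   [4, 5, 8, 9, 14, 16, 19, 20, 23, 24]
s2→1 s3→2  — peak 2.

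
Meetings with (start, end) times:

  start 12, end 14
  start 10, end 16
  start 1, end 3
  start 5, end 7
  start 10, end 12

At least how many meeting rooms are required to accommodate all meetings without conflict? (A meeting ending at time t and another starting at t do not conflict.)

2

starts: [1, 5, 10, 10, 12]
ends:   [3, 7, 12, 14, 16]
s1→1 e3→0 s5→1 e7→0 s10→1 s10→2  — peak 2.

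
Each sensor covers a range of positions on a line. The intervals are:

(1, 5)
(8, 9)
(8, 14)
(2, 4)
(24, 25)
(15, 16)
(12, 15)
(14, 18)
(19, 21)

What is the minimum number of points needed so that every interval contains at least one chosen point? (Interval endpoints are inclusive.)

5

By right end: [2,4]  [1,5]  [8,9]  [8,14]  [12,15]  [15,16]  [14,18]  [19,21]  [24,25]
[2,4] uncovered → point at 4; [8,9] uncovered → point at 9; [12,15] uncovered → point at 15; [19,21] uncovered → point at 21; [24,25] uncovered → point at 25.
Points: 4, 9, 15, 21, 25 (5 total).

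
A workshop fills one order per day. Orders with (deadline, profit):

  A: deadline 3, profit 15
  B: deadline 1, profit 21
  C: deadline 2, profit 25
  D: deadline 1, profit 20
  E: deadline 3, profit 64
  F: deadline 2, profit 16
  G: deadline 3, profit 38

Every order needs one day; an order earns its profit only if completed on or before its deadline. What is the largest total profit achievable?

Sort by profit descending; place each in the latest free slot ≤ its deadline.
Profit order: E=64 G=38 C=25 B=21 D=20 F=16 A=15
Assign: E→slot 3, G→slot 2, C→slot 1, B skipped, D skipped, F skipped, A skipped.
Slots: [1:C] [2:G] [3:E]
Profit = 25 + 38 + 64 = 127

127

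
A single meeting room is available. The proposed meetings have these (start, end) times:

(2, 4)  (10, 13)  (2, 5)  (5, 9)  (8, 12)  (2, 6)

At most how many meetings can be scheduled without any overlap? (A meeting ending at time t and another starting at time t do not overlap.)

By end time: (2,4), (2,5), (2,6), (5,9), (8,12), (10,13).
Pick (2,4); next start ≥ 4 → (5,9); next start ≥ 9 → (10,13).
Selected 3 meetings.

3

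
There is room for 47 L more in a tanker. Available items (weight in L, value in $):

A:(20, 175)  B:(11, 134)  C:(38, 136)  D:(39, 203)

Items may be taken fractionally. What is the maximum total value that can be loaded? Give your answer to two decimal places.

392.28

Ratios (sorted): B 12.18, A 8.75, D 5.21, C 3.58
take B (11 @ 134); take A (20 @ 175); take 16/39 of D → 83.28. Capacity used 47/47.
Total value = 392.28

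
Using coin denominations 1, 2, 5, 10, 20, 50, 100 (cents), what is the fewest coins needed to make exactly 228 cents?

228 − 2×100→28 − 1×20→8 − 1×5→3 − 1×2→1 − 1×1→0
Total coins = 2 + 1 + 1 + 1 + 1 = 6

6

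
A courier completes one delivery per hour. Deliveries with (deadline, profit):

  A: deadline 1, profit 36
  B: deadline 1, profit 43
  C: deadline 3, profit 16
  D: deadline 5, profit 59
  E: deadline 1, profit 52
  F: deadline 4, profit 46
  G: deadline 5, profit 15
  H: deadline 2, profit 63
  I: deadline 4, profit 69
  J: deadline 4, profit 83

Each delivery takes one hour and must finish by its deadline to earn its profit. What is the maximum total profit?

326

Take jobs in profit order; each goes to the latest open slot no later than its deadline.
Profit order: J=83 I=69 H=63 D=59 E=52 F=46 B=43 A=36 C=16 G=15
Assign: J→slot 4, I→slot 3, H→slot 2, D→slot 5, E→slot 1, F skipped, B skipped, A skipped, C skipped, G skipped.
Slots: [1:E] [2:H] [3:I] [4:J] [5:D]
Profit = 52 + 63 + 69 + 83 + 59 = 326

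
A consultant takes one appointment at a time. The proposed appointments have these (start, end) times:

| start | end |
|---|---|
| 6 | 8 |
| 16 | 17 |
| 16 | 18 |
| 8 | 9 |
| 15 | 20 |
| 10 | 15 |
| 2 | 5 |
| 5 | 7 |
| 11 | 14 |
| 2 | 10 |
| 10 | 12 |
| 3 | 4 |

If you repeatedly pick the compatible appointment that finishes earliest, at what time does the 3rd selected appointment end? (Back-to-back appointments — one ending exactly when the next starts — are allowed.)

Sorted by end: (3,4)  (2,5)  (5,7)  (6,8)  (8,9)  (2,10)  (10,12)  (11,14)  (10,15)  (16,17)  (16,18)  (15,20)
take (3,4); take (5,7); skip (6,8); take (8,9); skip (2,10); take (10,12); take (16,17); skip (16,18); skip (15,20).
Selected: (3,4) (5,7) (8,9) (10,12) (16,17)

9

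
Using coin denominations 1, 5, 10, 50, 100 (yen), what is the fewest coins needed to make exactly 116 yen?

4

116 = 1×100 + 1×10 + 1×5 + 1×1
Total coins = 1 + 1 + 1 + 1 = 4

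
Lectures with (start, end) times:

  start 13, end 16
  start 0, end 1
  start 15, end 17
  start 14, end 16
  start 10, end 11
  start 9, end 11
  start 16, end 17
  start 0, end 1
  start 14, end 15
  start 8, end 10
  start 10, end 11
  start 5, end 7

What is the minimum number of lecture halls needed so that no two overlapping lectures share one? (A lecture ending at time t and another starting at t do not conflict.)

3

Events (time:±→running): 0:+→1 0:+→2 1:-→1 1:-→0 5:+→1 7:-→0 8:+→1 9:+→2 10:-→1 10:+→2 10:+→3 … peak 3.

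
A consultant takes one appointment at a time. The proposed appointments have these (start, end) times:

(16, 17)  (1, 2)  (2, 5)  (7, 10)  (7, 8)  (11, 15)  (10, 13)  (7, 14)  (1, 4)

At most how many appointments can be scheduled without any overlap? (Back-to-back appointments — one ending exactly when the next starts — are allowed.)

Sorted by end: (1,2)  (1,4)  (2,5)  (7,8)  (7,10)  (10,13)  (7,14)  (11,15)  (16,17)
take (1,2); skip (1,4); take (2,5); take (7,8); take (10,13); skip (7,14); skip (11,15); take (16,17).
Selected 5 appointments.

5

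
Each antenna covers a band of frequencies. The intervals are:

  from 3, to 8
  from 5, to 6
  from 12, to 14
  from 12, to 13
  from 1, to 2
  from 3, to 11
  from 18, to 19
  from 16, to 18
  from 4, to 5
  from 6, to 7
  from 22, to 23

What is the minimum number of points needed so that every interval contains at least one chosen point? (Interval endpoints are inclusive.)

Sorted: [1,2] [4,5] [5,6] [6,7] [3,8] [3,11] [12,13] [12,14] [16,18] [18,19] [22,23]
{[1,2]} hit by 2; {[4,5],[5,6]} hit by 5; {[6,7],[3,8],[3,11]} hit by 7; {[12,13],[12,14]} hit by 13; {[16,18],[18,19]} hit by 18; {[22,23]} hit by 23.
Points: 2, 5, 7, 13, 18, 23 (6 total).

6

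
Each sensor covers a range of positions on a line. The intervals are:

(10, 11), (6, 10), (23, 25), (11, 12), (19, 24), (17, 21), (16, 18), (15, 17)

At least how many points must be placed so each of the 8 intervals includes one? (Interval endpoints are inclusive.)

Process intervals by earliest right end; each time one isn't hit yet, stab at its right endpoint.
By right end: [6,10]  [10,11]  [11,12]  [15,17]  [16,18]  [17,21]  [19,24]  [23,25]
[6,10] uncovered → point at 10; [11,12] uncovered → point at 12; [15,17] uncovered → point at 17; [19,24] uncovered → point at 24.
Points: 10, 12, 17, 24 (4 total).

4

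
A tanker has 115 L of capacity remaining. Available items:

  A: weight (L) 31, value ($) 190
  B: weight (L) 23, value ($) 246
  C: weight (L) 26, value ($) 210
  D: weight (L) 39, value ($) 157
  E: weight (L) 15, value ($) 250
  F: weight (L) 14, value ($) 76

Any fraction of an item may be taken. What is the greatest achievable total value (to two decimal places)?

996.15

Ratios (sorted): E 16.67, B 10.70, C 8.08, A 6.13, F 5.43, D 4.03
take E (15 @ 250); take B (23 @ 246); take C (26 @ 210); take A (31 @ 190); take F (14 @ 76); take 6/39 of D → 24.15. Capacity used 115/115.
Total value = 996.15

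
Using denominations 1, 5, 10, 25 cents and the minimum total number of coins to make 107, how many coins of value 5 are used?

1

107 − 4×25→7 − 1×5→2 − 2×1→0
Count of 5: 1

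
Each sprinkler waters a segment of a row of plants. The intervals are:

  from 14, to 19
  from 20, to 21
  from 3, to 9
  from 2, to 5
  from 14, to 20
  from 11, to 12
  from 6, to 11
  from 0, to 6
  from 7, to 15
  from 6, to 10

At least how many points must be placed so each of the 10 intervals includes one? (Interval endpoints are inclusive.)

Process intervals by earliest right end; each time one isn't hit yet, stab at its right endpoint.
By right end: [2,5]  [0,6]  [3,9]  [6,10]  [6,11]  [11,12]  [7,15]  [14,19]  [14,20]  [20,21]
[2,5] uncovered → point at 5; [6,10] uncovered → point at 10; [11,12] uncovered → point at 12; [14,19] uncovered → point at 19; [20,21] uncovered → point at 21.
Points: 5, 10, 12, 19, 21 (5 total).

5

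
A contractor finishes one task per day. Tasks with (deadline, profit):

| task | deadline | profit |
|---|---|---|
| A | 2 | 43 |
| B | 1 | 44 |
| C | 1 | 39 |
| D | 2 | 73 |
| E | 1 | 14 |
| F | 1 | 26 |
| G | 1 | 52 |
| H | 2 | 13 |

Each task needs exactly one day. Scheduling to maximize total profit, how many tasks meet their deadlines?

2

Profit order: D=73 G=52 B=44 A=43 C=39 F=26 E=14 H=13
Assign: D→slot 2, G→slot 1, B skipped, A skipped, C skipped, F skipped, E skipped, H skipped.
Slots: [1:G] [2:D]
2 of 8 scheduled.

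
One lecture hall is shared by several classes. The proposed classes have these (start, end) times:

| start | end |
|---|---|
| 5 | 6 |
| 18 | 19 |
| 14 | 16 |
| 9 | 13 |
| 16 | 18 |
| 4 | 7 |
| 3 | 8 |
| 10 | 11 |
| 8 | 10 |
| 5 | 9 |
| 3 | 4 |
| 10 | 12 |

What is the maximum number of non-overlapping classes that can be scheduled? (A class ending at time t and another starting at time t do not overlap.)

7

By end time: (3,4), (5,6), (4,7), (3,8), (5,9), (8,10), (10,11), (10,12), (9,13), (14,16), (16,18), (18,19).
Pick (3,4); next start ≥ 4 → (5,6); next start ≥ 6 → (8,10); next start ≥ 10 → (10,11); next start ≥ 11 → (14,16); next start ≥ 16 → (16,18); next start ≥ 18 → (18,19).
Selected 7 classes.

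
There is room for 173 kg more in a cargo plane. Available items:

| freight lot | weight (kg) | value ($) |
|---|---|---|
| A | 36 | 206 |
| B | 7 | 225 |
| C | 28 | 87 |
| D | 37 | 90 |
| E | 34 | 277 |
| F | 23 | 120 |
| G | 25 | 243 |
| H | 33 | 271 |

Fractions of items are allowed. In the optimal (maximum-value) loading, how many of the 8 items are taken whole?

Order: B (225/7=32.14) > G (243/25=9.72) > H (271/33=8.21) > E (277/34=8.15) > A (206/36=5.72) > F (120/23=5.22) > C (87/28=3.11) > D (90/37=2.43)
Fill: take B (7 @ 225) → take G (25 @ 243) → take H (33 @ 271) → take E (34 @ 277) → take A (36 @ 206) → take F (23 @ 120) → take 15/28 of C → 46.61; 173/173 used.
6 item(s) taken whole; one partial (take 15/28 of C).

6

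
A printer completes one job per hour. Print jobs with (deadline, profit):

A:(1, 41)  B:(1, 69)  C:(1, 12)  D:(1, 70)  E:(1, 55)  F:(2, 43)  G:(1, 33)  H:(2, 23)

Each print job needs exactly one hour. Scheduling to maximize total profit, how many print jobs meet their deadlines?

Profit order: D=70 B=69 E=55 F=43 A=41 G=33 H=23 C=12
Assign: D→slot 1, B skipped, E skipped, F→slot 2, A skipped, G skipped, H skipped, C skipped.
Slots: [1:D] [2:F]
2 of 8 scheduled.

2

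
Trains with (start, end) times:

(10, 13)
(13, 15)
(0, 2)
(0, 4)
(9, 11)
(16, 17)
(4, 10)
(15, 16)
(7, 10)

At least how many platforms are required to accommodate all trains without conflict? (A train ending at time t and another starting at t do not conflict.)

3

Events (time:±→running): 0:+→1 0:+→2 2:-→1 4:-→0 4:+→1 7:+→2 9:+→3 … peak 3.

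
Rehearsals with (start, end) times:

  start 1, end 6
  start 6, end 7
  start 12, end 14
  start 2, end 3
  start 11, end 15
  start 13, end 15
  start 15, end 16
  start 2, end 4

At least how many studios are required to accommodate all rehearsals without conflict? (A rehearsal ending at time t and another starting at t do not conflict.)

3

The answer is the maximum number of intervals overlapping at any instant.
starts: [1, 2, 2, 6, 11, 12, 13, 15]
ends:   [3, 4, 6, 7, 14, 15, 15, 16]
s1→1 s2→2 s2→3  — peak 3.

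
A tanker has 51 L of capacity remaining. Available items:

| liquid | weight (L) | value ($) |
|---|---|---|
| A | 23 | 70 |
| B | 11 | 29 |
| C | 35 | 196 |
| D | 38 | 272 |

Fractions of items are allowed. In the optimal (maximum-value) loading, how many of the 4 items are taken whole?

1

Ratios (sorted): D 7.16, C 5.60, A 3.04, B 2.64
take D (38 @ 272); take 13/35 of C → 72.80. Capacity used 51/51.
1 item(s) taken whole; one partial (take 13/35 of C).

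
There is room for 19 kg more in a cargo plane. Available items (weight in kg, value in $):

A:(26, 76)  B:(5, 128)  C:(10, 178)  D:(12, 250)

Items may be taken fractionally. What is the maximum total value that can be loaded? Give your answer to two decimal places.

Greedy by value/weight ratio, highest first.
Ratios (sorted): B 25.60, D 20.83, C 17.80, A 2.92
take B (5 @ 128); take D (12 @ 250); take 2/10 of C → 35.60. Capacity used 19/19.
Total value = 413.60

413.60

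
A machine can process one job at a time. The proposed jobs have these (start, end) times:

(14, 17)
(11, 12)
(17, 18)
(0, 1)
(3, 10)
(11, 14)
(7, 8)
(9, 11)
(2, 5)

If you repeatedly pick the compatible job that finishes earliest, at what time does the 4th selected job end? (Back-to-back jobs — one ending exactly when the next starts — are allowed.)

Order by finish time; keep every interval that doesn't clash with the previous kept one.
Sorted by end: (0,1)  (2,5)  (7,8)  (3,10)  (9,11)  (11,12)  (11,14)  (14,17)  (17,18)
take (0,1); take (2,5); take (7,8); skip (3,10); take (9,11); take (11,12); skip (11,14); take (14,17); take (17,18).
Selected: (0,1) (2,5) (7,8) (9,11) (11,12) (14,17) (17,18)

11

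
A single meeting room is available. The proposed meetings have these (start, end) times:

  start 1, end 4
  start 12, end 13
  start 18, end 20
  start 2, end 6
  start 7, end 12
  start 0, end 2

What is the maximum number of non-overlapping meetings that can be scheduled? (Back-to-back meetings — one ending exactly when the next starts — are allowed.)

Sort by end time and greedily take each interval whose start is ≥ the last chosen end.
Sorted by end: (0,2)  (1,4)  (2,6)  (7,12)  (12,13)  (18,20)
take (0,2); skip (1,4); take (2,6); take (7,12); take (12,13); take (18,20).
Selected 5 meetings.

5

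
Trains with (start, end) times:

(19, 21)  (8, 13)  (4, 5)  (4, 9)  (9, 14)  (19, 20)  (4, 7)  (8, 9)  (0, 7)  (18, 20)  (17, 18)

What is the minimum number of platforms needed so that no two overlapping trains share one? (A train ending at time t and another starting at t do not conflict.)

4

The answer is the maximum number of intervals overlapping at any instant.
Events (time:±→running): 0:+→1 4:+→2 4:+→3 4:+→4 … peak 4.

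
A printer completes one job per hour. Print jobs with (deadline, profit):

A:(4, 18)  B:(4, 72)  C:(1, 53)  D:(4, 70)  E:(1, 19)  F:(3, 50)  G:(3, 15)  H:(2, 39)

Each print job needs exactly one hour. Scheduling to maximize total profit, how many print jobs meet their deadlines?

Profit order: B=72 D=70 C=53 F=50 H=39 E=19 A=18 G=15
Assign: B→slot 4, D→slot 3, C→slot 1, F→slot 2, H skipped, E skipped, A skipped, G skipped.
Slots: [1:C] [2:F] [3:D] [4:B]
4 of 8 scheduled.

4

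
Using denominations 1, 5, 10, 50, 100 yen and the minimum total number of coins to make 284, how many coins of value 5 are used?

0

Greedy: take as many of the largest coin as possible, then repeat with the remainder.
284 = 2×100 + 1×50 + 3×10 + 4×1
Count of 5: 0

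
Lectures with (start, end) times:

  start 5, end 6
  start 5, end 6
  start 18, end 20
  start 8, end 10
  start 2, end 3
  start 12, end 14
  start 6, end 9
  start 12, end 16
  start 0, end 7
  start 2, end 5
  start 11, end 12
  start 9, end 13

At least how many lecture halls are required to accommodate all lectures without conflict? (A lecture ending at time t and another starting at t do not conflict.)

The answer is the maximum number of intervals overlapping at any instant.
starts: [0, 2, 2, 5, 5, 6, 8, 9, 11, 12, 12, 18]
ends:   [3, 5, 6, 6, 7, 9, 10, 12, 13, 14, 16, 20]
s0→1 s2→2 s2→3  — peak 3.

3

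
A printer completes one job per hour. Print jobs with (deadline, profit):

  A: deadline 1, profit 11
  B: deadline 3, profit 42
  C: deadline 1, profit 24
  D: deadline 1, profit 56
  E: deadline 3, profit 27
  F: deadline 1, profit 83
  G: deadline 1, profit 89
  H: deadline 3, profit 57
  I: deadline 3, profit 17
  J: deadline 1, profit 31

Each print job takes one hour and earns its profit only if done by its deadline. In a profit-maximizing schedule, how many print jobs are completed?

By profit: G(d1,89), F(d1,83), H(d3,57), D(d1,56), B(d3,42), J(d1,31), E(d3,27), C(d1,24), I(d3,17), A(d1,11)
G→slot 1; F skipped; H→slot 3; D skipped; B→slot 2; J skipped; E skipped; C skipped; I skipped; A skipped.
3 of 10 scheduled.

3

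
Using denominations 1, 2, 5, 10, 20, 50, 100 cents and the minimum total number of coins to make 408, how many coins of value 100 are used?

Greedy: take as many of the largest coin as possible, then repeat with the remainder.
408 = 4×100 + 1×5 + 1×2 + 1×1
Count of 100: 4

4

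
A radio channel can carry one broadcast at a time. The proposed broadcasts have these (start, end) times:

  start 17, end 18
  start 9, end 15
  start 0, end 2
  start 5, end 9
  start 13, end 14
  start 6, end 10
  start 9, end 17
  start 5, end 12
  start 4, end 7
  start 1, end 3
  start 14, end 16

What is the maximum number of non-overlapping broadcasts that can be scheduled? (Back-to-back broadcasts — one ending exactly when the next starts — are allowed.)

5

Order by finish time; keep every interval that doesn't clash with the previous kept one.
By end time: (0,2), (1,3), (4,7), (5,9), (6,10), (5,12), (13,14), (9,15), (14,16), (9,17), (17,18).
Pick (0,2); next start ≥ 2 → (4,7); next start ≥ 7 → (13,14); next start ≥ 14 → (14,16); next start ≥ 16 → (17,18).
Selected 5 broadcasts.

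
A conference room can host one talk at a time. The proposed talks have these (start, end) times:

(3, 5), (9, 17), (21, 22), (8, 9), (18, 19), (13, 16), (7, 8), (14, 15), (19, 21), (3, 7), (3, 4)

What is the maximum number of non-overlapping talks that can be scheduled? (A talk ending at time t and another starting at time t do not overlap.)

7

Sort by end time and greedily take each interval whose start is ≥ the last chosen end.
By end time: (3,4), (3,5), (3,7), (7,8), (8,9), (14,15), (13,16), (9,17), (18,19), (19,21), (21,22).
Pick (3,4); next start ≥ 4 → (7,8); next start ≥ 8 → (8,9); next start ≥ 9 → (14,15); next start ≥ 15 → (18,19); next start ≥ 19 → (19,21); next start ≥ 21 → (21,22).
Selected 7 talks.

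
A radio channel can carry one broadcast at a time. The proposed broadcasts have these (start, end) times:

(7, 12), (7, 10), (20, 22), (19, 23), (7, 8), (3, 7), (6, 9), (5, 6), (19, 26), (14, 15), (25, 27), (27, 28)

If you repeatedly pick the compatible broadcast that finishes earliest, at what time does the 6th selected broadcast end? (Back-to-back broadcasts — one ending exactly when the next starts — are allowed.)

28

Sorted by end: (5,6)  (3,7)  (7,8)  (6,9)  (7,10)  (7,12)  (14,15)  (20,22)  (19,23)  (19,26)  (25,27)  (27,28)
take (5,6); take (7,8); take (14,15); take (20,22); take (25,27); take (27,28).
Selected: (5,6) (7,8) (14,15) (20,22) (25,27) (27,28)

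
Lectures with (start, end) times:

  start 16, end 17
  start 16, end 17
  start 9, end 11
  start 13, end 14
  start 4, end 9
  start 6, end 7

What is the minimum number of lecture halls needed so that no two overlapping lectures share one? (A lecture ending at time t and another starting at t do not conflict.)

Count concurrent intervals with a sweep; the peak is the room count.
starts: [4, 6, 9, 13, 16, 16]
ends:   [7, 9, 11, 14, 17, 17]
s4→1 s6→2  — peak 2.

2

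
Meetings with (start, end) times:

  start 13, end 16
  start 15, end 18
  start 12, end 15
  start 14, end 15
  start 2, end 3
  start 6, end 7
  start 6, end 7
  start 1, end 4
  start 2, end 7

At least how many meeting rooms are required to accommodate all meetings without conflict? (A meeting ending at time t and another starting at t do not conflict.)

The answer is the maximum number of intervals overlapping at any instant.
starts: [1, 2, 2, 6, 6, 12, 13, 14, 15]
ends:   [3, 4, 7, 7, 7, 15, 15, 16, 18]
s1→1 s2→2 s2→3  — peak 3.

3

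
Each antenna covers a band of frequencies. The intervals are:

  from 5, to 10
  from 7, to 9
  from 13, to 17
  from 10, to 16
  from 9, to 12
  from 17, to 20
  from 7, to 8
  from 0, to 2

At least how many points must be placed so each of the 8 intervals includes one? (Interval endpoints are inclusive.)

4

By right end: [0,2]  [7,8]  [7,9]  [5,10]  [9,12]  [10,16]  [13,17]  [17,20]
[0,2] uncovered → point at 2; [7,8] uncovered → point at 8; [9,12] uncovered → point at 12; [13,17] uncovered → point at 17.
Points: 2, 8, 12, 17 (4 total).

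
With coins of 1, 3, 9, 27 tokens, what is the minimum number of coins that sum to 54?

Use the largest denomination that fits, subtract, and repeat.
54 = 2×27
Total coins = 2 = 2

2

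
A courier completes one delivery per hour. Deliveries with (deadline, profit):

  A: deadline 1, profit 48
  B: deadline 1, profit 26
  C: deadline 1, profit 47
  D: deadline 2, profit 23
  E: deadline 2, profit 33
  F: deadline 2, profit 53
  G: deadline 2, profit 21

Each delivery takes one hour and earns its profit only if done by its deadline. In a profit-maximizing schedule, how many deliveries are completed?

2

Take jobs in profit order; each goes to the latest open slot no later than its deadline.
By profit: F(d2,53), A(d1,48), C(d1,47), E(d2,33), B(d1,26), D(d2,23), G(d2,21)
F→slot 2; A→slot 1; C skipped; E skipped; B skipped; D skipped; G skipped.
2 of 7 scheduled.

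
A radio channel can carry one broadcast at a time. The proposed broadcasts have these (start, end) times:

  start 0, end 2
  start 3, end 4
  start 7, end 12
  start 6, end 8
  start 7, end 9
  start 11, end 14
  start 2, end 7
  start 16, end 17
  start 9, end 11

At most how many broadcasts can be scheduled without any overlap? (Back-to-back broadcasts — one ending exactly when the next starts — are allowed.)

6

Greedy by earliest finish: after sorting by end time, pick each interval compatible with the last pick.
By end time: (0,2), (3,4), (2,7), (6,8), (7,9), (9,11), (7,12), (11,14), (16,17).
Pick (0,2); next start ≥ 2 → (3,4); next start ≥ 4 → (6,8); next start ≥ 8 → (9,11); next start ≥ 11 → (11,14); next start ≥ 14 → (16,17).
Selected 6 broadcasts.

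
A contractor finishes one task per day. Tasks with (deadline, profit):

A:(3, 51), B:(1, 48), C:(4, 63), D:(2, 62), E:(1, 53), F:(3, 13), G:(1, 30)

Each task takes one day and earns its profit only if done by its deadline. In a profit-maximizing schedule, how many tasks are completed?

4

Sort by profit descending; place each in the latest free slot ≤ its deadline.
Profit order: C=63 D=62 E=53 A=51 B=48 G=30 F=13
Assign: C→slot 4, D→slot 2, E→slot 1, A→slot 3, B skipped, G skipped, F skipped.
Slots: [1:E] [2:D] [3:A] [4:C]
4 of 7 scheduled.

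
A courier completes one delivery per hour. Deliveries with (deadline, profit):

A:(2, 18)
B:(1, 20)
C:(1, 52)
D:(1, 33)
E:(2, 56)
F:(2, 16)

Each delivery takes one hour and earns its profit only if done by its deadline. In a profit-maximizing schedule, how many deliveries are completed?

2

Profit order: E=56 C=52 D=33 B=20 A=18 F=16
Assign: E→slot 2, C→slot 1, D skipped, B skipped, A skipped, F skipped.
Slots: [1:C] [2:E]
2 of 6 scheduled.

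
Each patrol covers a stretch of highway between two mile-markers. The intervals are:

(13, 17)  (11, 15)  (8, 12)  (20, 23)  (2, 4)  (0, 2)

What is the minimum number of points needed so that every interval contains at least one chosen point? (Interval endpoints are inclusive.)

4

Sorted: [0,2] [2,4] [8,12] [11,15] [13,17] [20,23]
{[0,2],[2,4]} hit by 2; {[8,12],[11,15]} hit by 12; {[13,17]} hit by 17; {[20,23]} hit by 23.
Points: 2, 12, 17, 23 (4 total).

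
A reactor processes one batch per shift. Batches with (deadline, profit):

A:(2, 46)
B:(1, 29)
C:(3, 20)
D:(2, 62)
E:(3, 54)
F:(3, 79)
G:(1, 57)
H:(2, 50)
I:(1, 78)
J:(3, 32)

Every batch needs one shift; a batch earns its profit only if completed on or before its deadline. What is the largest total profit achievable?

Sort by profit descending; place each in the latest free slot ≤ its deadline.
Profit order: F=79 I=78 D=62 G=57 E=54 H=50 A=46 J=32 B=29 C=20
Assign: F→slot 3, I→slot 1, D→slot 2, G skipped, E skipped, H skipped, A skipped, J skipped, B skipped, C skipped.
Slots: [1:I] [2:D] [3:F]
Profit = 78 + 62 + 79 = 219

219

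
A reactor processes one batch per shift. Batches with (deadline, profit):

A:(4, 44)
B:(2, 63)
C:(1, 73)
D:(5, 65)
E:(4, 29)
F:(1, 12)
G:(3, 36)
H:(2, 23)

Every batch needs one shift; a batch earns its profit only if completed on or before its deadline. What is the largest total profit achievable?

281

Sort by profit descending; place each in the latest free slot ≤ its deadline.
Profit order: C=73 D=65 B=63 A=44 G=36 E=29 H=23 F=12
Assign: C→slot 1, D→slot 5, B→slot 2, A→slot 4, G→slot 3, E skipped, H skipped, F skipped.
Slots: [1:C] [2:B] [3:G] [4:A] [5:D]
Profit = 73 + 63 + 36 + 44 + 65 = 281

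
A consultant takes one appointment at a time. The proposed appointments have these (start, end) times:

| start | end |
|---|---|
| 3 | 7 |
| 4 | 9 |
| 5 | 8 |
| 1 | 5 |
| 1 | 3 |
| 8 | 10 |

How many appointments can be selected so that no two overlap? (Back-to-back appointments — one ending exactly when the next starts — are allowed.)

By end time: (1,3), (1,5), (3,7), (5,8), (4,9), (8,10).
Pick (1,3); next start ≥ 3 → (3,7); next start ≥ 7 → (8,10).
Selected 3 appointments.

3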